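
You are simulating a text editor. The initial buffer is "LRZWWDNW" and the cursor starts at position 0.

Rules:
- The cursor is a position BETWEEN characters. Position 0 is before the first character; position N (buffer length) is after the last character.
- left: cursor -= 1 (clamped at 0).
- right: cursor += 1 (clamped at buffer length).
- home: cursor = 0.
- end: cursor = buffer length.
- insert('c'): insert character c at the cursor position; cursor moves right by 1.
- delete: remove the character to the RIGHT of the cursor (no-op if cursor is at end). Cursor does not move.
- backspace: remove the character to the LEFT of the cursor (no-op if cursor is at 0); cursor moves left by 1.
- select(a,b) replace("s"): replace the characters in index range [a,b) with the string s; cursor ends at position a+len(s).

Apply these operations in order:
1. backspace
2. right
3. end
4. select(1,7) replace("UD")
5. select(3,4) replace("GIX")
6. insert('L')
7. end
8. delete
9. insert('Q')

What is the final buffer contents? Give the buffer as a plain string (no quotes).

After op 1 (backspace): buf='LRZWWDNW' cursor=0
After op 2 (right): buf='LRZWWDNW' cursor=1
After op 3 (end): buf='LRZWWDNW' cursor=8
After op 4 (select(1,7) replace("UD")): buf='LUDW' cursor=3
After op 5 (select(3,4) replace("GIX")): buf='LUDGIX' cursor=6
After op 6 (insert('L')): buf='LUDGIXL' cursor=7
After op 7 (end): buf='LUDGIXL' cursor=7
After op 8 (delete): buf='LUDGIXL' cursor=7
After op 9 (insert('Q')): buf='LUDGIXLQ' cursor=8

Answer: LUDGIXLQ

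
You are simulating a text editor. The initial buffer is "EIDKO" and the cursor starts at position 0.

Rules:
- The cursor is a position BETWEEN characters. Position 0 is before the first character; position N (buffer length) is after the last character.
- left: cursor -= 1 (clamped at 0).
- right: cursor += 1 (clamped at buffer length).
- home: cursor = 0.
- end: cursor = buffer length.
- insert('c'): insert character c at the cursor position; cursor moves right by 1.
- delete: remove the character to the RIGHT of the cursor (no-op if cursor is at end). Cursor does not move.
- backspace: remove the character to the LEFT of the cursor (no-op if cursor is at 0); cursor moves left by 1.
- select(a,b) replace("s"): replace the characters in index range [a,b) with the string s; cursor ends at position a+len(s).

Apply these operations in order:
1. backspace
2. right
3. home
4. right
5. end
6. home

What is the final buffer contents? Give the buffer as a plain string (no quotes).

After op 1 (backspace): buf='EIDKO' cursor=0
After op 2 (right): buf='EIDKO' cursor=1
After op 3 (home): buf='EIDKO' cursor=0
After op 4 (right): buf='EIDKO' cursor=1
After op 5 (end): buf='EIDKO' cursor=5
After op 6 (home): buf='EIDKO' cursor=0

Answer: EIDKO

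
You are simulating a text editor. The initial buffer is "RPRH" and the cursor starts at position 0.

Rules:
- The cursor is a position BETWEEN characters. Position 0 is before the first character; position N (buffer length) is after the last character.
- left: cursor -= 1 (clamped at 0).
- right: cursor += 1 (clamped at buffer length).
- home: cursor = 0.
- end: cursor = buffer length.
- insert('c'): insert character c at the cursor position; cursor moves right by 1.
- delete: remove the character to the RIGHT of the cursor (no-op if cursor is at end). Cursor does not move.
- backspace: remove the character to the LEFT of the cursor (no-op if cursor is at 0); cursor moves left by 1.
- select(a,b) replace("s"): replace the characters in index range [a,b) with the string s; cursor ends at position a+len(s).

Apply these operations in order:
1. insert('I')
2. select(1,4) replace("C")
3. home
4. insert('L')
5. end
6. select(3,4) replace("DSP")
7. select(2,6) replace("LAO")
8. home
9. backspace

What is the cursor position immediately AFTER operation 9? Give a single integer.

After op 1 (insert('I')): buf='IRPRH' cursor=1
After op 2 (select(1,4) replace("C")): buf='ICH' cursor=2
After op 3 (home): buf='ICH' cursor=0
After op 4 (insert('L')): buf='LICH' cursor=1
After op 5 (end): buf='LICH' cursor=4
After op 6 (select(3,4) replace("DSP")): buf='LICDSP' cursor=6
After op 7 (select(2,6) replace("LAO")): buf='LILAO' cursor=5
After op 8 (home): buf='LILAO' cursor=0
After op 9 (backspace): buf='LILAO' cursor=0

Answer: 0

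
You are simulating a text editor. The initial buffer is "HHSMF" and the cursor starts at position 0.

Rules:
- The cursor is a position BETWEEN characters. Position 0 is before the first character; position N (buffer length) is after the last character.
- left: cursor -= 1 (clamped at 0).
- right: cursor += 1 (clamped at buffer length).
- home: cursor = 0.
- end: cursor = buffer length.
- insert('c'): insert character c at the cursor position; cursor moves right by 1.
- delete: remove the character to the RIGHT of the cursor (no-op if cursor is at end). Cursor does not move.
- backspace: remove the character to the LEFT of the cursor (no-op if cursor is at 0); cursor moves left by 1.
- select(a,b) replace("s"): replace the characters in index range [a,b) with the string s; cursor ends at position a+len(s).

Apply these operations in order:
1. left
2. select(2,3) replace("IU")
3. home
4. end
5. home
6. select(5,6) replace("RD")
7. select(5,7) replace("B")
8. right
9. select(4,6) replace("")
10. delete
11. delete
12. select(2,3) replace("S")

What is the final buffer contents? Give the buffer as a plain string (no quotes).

Answer: HHSU

Derivation:
After op 1 (left): buf='HHSMF' cursor=0
After op 2 (select(2,3) replace("IU")): buf='HHIUMF' cursor=4
After op 3 (home): buf='HHIUMF' cursor=0
After op 4 (end): buf='HHIUMF' cursor=6
After op 5 (home): buf='HHIUMF' cursor=0
After op 6 (select(5,6) replace("RD")): buf='HHIUMRD' cursor=7
After op 7 (select(5,7) replace("B")): buf='HHIUMB' cursor=6
After op 8 (right): buf='HHIUMB' cursor=6
After op 9 (select(4,6) replace("")): buf='HHIU' cursor=4
After op 10 (delete): buf='HHIU' cursor=4
After op 11 (delete): buf='HHIU' cursor=4
After op 12 (select(2,3) replace("S")): buf='HHSU' cursor=3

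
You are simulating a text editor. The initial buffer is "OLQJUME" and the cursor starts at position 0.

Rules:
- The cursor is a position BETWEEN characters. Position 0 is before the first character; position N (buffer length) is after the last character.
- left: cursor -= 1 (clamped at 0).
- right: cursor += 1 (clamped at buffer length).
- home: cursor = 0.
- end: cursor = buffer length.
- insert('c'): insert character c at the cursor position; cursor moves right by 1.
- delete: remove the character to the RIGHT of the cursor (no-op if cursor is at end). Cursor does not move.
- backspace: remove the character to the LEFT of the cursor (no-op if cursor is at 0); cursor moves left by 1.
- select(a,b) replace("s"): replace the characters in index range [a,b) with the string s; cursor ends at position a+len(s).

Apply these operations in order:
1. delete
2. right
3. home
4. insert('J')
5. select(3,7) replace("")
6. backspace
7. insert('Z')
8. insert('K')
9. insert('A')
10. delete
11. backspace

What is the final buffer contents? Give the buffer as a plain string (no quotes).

Answer: JLZK

Derivation:
After op 1 (delete): buf='LQJUME' cursor=0
After op 2 (right): buf='LQJUME' cursor=1
After op 3 (home): buf='LQJUME' cursor=0
After op 4 (insert('J')): buf='JLQJUME' cursor=1
After op 5 (select(3,7) replace("")): buf='JLQ' cursor=3
After op 6 (backspace): buf='JL' cursor=2
After op 7 (insert('Z')): buf='JLZ' cursor=3
After op 8 (insert('K')): buf='JLZK' cursor=4
After op 9 (insert('A')): buf='JLZKA' cursor=5
After op 10 (delete): buf='JLZKA' cursor=5
After op 11 (backspace): buf='JLZK' cursor=4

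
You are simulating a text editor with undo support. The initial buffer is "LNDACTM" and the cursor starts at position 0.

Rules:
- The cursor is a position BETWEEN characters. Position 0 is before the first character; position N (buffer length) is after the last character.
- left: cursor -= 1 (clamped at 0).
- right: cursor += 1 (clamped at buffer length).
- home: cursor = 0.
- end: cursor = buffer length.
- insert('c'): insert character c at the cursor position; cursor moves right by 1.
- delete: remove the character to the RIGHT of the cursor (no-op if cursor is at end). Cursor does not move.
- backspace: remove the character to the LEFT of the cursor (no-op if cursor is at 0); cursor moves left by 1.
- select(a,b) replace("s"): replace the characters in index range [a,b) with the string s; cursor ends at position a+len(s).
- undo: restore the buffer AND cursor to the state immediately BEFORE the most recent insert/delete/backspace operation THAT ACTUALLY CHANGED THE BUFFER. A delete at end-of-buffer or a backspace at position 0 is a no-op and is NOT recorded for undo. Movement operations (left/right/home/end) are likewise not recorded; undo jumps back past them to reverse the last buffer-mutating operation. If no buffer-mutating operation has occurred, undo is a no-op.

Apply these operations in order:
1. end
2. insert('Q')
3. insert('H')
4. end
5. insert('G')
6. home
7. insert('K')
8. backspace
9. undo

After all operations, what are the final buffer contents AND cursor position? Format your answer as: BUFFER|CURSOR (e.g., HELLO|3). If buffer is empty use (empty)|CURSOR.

Answer: KLNDACTMQHG|1

Derivation:
After op 1 (end): buf='LNDACTM' cursor=7
After op 2 (insert('Q')): buf='LNDACTMQ' cursor=8
After op 3 (insert('H')): buf='LNDACTMQH' cursor=9
After op 4 (end): buf='LNDACTMQH' cursor=9
After op 5 (insert('G')): buf='LNDACTMQHG' cursor=10
After op 6 (home): buf='LNDACTMQHG' cursor=0
After op 7 (insert('K')): buf='KLNDACTMQHG' cursor=1
After op 8 (backspace): buf='LNDACTMQHG' cursor=0
After op 9 (undo): buf='KLNDACTMQHG' cursor=1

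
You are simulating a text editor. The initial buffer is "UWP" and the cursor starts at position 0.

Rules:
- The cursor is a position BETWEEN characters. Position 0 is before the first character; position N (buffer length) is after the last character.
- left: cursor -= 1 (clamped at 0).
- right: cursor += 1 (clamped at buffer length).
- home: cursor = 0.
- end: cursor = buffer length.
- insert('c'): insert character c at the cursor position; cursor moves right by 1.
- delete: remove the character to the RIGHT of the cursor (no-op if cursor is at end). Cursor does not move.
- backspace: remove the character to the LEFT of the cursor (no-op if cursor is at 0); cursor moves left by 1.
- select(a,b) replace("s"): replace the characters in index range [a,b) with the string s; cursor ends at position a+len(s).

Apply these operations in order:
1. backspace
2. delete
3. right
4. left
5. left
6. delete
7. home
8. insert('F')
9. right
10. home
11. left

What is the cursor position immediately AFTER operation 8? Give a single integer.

Answer: 1

Derivation:
After op 1 (backspace): buf='UWP' cursor=0
After op 2 (delete): buf='WP' cursor=0
After op 3 (right): buf='WP' cursor=1
After op 4 (left): buf='WP' cursor=0
After op 5 (left): buf='WP' cursor=0
After op 6 (delete): buf='P' cursor=0
After op 7 (home): buf='P' cursor=0
After op 8 (insert('F')): buf='FP' cursor=1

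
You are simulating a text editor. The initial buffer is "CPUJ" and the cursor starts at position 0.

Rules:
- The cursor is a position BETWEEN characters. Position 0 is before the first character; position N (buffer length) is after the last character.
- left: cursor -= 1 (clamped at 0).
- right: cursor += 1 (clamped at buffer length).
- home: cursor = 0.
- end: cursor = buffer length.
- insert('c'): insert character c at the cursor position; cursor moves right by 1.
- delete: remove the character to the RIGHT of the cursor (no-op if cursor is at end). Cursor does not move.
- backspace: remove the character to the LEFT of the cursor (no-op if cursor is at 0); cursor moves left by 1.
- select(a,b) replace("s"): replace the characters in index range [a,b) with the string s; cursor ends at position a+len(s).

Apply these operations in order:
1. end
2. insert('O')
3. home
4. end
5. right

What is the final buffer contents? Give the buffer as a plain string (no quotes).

Answer: CPUJO

Derivation:
After op 1 (end): buf='CPUJ' cursor=4
After op 2 (insert('O')): buf='CPUJO' cursor=5
After op 3 (home): buf='CPUJO' cursor=0
After op 4 (end): buf='CPUJO' cursor=5
After op 5 (right): buf='CPUJO' cursor=5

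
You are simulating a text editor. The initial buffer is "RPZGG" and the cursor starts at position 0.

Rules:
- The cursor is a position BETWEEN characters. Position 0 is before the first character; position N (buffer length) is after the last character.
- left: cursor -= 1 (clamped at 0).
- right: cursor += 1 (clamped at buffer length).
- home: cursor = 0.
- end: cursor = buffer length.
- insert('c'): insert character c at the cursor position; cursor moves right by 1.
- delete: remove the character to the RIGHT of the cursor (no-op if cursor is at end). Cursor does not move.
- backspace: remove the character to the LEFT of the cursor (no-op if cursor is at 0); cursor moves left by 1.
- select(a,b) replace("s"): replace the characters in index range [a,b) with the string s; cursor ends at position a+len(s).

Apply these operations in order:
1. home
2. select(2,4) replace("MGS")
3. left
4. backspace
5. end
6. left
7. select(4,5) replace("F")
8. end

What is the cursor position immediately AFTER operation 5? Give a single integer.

Answer: 5

Derivation:
After op 1 (home): buf='RPZGG' cursor=0
After op 2 (select(2,4) replace("MGS")): buf='RPMGSG' cursor=5
After op 3 (left): buf='RPMGSG' cursor=4
After op 4 (backspace): buf='RPMSG' cursor=3
After op 5 (end): buf='RPMSG' cursor=5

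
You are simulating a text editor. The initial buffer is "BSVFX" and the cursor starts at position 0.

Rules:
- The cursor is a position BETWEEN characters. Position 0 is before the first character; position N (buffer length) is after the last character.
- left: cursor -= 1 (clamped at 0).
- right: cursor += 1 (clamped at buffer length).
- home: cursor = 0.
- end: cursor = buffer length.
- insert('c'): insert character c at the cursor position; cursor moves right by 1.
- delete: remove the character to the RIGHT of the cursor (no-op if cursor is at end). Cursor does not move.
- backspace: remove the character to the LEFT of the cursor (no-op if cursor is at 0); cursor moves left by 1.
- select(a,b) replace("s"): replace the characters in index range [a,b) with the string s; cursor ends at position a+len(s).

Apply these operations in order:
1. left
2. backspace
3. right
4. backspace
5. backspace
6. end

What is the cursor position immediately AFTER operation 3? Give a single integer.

Answer: 1

Derivation:
After op 1 (left): buf='BSVFX' cursor=0
After op 2 (backspace): buf='BSVFX' cursor=0
After op 3 (right): buf='BSVFX' cursor=1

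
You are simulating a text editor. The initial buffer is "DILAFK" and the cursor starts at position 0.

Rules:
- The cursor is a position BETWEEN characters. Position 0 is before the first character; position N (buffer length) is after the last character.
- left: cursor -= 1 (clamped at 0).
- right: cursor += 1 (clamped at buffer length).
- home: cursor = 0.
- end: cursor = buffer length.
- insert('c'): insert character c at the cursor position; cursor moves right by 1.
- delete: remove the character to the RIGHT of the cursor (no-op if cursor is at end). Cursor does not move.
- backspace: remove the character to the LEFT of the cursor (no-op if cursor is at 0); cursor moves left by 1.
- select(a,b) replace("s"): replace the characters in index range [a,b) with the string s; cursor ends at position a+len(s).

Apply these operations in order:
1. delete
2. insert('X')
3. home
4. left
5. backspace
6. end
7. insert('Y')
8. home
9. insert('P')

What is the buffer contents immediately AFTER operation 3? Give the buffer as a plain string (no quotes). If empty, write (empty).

After op 1 (delete): buf='ILAFK' cursor=0
After op 2 (insert('X')): buf='XILAFK' cursor=1
After op 3 (home): buf='XILAFK' cursor=0

Answer: XILAFK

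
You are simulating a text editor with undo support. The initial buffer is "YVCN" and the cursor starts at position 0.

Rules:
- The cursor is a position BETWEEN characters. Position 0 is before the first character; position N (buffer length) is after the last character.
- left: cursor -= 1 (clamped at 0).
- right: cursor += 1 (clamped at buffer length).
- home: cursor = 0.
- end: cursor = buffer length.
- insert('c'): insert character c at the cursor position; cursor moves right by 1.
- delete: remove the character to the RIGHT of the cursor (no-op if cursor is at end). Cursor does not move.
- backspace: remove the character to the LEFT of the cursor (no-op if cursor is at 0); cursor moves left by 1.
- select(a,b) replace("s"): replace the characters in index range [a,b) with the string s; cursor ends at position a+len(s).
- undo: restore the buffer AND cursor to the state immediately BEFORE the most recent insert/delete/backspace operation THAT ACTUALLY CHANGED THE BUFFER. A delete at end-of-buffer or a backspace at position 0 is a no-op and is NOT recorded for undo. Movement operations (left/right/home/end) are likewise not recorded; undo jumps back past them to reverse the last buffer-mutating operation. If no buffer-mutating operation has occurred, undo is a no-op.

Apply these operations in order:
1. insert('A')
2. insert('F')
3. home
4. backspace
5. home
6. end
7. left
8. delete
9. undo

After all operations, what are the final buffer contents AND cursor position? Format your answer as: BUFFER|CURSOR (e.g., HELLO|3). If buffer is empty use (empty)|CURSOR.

After op 1 (insert('A')): buf='AYVCN' cursor=1
After op 2 (insert('F')): buf='AFYVCN' cursor=2
After op 3 (home): buf='AFYVCN' cursor=0
After op 4 (backspace): buf='AFYVCN' cursor=0
After op 5 (home): buf='AFYVCN' cursor=0
After op 6 (end): buf='AFYVCN' cursor=6
After op 7 (left): buf='AFYVCN' cursor=5
After op 8 (delete): buf='AFYVC' cursor=5
After op 9 (undo): buf='AFYVCN' cursor=5

Answer: AFYVCN|5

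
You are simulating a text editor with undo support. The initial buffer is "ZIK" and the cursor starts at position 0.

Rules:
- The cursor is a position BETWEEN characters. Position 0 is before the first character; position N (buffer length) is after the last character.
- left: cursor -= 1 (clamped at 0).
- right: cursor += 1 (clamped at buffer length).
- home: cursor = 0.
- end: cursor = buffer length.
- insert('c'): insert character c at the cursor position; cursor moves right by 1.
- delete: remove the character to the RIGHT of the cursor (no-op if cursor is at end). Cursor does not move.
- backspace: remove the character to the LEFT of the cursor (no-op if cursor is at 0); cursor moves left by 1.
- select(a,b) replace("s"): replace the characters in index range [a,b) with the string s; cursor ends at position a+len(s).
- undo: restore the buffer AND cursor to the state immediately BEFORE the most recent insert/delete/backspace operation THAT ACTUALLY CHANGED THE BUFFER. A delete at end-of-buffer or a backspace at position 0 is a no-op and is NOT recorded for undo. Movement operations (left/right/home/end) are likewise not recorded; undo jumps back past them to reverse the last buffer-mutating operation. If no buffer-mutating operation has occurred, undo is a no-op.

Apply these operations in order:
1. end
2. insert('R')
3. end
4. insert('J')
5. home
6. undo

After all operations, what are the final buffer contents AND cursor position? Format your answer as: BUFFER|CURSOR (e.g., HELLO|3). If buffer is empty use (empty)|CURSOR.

After op 1 (end): buf='ZIK' cursor=3
After op 2 (insert('R')): buf='ZIKR' cursor=4
After op 3 (end): buf='ZIKR' cursor=4
After op 4 (insert('J')): buf='ZIKRJ' cursor=5
After op 5 (home): buf='ZIKRJ' cursor=0
After op 6 (undo): buf='ZIKR' cursor=4

Answer: ZIKR|4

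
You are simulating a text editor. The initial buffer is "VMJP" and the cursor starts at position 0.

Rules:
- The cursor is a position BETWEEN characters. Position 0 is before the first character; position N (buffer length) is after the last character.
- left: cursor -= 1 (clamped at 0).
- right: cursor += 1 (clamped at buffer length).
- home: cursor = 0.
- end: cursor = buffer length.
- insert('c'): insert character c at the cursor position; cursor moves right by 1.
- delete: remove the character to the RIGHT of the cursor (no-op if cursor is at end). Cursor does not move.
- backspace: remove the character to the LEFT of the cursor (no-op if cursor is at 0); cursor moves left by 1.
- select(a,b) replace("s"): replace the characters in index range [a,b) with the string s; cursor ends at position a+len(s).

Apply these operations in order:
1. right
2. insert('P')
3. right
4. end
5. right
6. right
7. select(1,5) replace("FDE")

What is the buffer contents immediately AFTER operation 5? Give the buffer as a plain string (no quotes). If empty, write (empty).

Answer: VPMJP

Derivation:
After op 1 (right): buf='VMJP' cursor=1
After op 2 (insert('P')): buf='VPMJP' cursor=2
After op 3 (right): buf='VPMJP' cursor=3
After op 4 (end): buf='VPMJP' cursor=5
After op 5 (right): buf='VPMJP' cursor=5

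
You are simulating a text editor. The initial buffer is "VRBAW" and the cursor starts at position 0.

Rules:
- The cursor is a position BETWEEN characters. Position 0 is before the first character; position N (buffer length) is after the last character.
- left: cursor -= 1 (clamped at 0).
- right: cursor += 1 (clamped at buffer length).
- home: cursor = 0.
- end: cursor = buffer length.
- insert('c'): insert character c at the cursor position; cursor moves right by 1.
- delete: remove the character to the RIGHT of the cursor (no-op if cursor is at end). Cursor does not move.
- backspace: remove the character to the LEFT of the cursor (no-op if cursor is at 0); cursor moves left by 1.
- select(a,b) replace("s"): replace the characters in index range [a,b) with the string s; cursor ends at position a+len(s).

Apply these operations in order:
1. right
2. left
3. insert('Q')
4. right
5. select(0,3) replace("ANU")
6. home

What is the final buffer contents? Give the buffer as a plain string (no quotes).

Answer: ANUBAW

Derivation:
After op 1 (right): buf='VRBAW' cursor=1
After op 2 (left): buf='VRBAW' cursor=0
After op 3 (insert('Q')): buf='QVRBAW' cursor=1
After op 4 (right): buf='QVRBAW' cursor=2
After op 5 (select(0,3) replace("ANU")): buf='ANUBAW' cursor=3
After op 6 (home): buf='ANUBAW' cursor=0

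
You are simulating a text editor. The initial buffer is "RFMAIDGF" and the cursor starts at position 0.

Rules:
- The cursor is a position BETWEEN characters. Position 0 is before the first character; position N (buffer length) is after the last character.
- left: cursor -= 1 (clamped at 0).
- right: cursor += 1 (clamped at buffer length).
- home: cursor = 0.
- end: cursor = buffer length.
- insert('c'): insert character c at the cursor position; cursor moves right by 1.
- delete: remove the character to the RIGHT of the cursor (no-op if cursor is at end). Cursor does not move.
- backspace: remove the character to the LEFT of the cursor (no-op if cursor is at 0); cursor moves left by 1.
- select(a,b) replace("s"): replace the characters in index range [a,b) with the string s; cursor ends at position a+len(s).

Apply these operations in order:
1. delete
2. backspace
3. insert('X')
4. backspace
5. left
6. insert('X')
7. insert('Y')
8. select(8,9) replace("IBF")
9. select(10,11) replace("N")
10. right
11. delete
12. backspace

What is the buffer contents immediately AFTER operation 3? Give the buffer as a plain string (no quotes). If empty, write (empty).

After op 1 (delete): buf='FMAIDGF' cursor=0
After op 2 (backspace): buf='FMAIDGF' cursor=0
After op 3 (insert('X')): buf='XFMAIDGF' cursor=1

Answer: XFMAIDGF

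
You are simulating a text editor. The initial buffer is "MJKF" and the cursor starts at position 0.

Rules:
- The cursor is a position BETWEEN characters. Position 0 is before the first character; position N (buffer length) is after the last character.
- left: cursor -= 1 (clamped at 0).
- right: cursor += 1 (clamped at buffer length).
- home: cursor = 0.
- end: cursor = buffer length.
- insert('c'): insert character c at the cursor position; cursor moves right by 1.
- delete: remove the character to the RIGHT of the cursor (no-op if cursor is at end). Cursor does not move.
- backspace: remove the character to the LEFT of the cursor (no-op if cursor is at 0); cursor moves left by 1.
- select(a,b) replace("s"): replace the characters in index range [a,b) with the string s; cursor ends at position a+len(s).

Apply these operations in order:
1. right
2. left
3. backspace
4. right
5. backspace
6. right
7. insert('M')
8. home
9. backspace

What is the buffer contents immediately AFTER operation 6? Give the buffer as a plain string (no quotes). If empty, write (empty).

After op 1 (right): buf='MJKF' cursor=1
After op 2 (left): buf='MJKF' cursor=0
After op 3 (backspace): buf='MJKF' cursor=0
After op 4 (right): buf='MJKF' cursor=1
After op 5 (backspace): buf='JKF' cursor=0
After op 6 (right): buf='JKF' cursor=1

Answer: JKF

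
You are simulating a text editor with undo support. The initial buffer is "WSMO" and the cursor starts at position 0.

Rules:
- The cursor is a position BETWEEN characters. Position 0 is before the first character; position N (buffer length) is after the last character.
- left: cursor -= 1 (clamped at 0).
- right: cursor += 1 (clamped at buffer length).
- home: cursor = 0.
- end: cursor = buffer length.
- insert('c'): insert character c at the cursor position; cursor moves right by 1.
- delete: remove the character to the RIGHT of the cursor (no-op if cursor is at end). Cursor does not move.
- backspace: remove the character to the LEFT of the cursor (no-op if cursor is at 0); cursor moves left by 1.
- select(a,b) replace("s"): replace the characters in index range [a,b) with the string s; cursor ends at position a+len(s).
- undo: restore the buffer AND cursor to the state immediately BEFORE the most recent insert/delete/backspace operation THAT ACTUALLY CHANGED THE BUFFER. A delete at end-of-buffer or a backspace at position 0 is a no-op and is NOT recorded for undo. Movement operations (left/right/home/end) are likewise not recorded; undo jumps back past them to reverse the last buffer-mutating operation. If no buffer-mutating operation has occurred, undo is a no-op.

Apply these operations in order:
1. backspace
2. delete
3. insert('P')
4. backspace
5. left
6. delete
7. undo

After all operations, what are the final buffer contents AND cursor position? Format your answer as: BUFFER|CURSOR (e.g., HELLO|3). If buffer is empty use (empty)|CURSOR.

After op 1 (backspace): buf='WSMO' cursor=0
After op 2 (delete): buf='SMO' cursor=0
After op 3 (insert('P')): buf='PSMO' cursor=1
After op 4 (backspace): buf='SMO' cursor=0
After op 5 (left): buf='SMO' cursor=0
After op 6 (delete): buf='MO' cursor=0
After op 7 (undo): buf='SMO' cursor=0

Answer: SMO|0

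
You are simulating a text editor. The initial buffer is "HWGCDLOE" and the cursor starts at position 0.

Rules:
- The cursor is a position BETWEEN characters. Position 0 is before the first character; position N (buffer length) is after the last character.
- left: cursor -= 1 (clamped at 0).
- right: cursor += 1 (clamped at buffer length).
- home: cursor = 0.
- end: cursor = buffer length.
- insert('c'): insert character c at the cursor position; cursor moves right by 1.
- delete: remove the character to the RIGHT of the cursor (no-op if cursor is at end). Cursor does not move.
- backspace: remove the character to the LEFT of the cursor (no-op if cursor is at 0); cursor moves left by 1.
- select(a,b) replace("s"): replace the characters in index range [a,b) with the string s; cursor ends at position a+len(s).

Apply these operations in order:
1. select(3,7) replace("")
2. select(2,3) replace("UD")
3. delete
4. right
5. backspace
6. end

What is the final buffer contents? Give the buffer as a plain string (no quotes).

After op 1 (select(3,7) replace("")): buf='HWGE' cursor=3
After op 2 (select(2,3) replace("UD")): buf='HWUDE' cursor=4
After op 3 (delete): buf='HWUD' cursor=4
After op 4 (right): buf='HWUD' cursor=4
After op 5 (backspace): buf='HWU' cursor=3
After op 6 (end): buf='HWU' cursor=3

Answer: HWU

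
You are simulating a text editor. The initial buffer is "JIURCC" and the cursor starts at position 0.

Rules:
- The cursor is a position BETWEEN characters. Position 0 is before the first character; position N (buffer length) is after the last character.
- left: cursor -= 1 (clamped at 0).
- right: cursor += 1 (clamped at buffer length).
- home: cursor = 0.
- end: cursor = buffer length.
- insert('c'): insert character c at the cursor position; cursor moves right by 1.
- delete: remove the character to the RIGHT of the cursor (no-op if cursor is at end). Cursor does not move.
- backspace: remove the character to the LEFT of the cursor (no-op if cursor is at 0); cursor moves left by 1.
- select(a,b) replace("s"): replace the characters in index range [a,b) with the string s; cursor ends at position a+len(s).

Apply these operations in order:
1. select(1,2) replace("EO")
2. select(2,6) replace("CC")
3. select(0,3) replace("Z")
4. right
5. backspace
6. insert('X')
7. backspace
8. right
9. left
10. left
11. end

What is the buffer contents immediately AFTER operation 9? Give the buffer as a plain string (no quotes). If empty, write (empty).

Answer: ZC

Derivation:
After op 1 (select(1,2) replace("EO")): buf='JEOURCC' cursor=3
After op 2 (select(2,6) replace("CC")): buf='JECCC' cursor=4
After op 3 (select(0,3) replace("Z")): buf='ZCC' cursor=1
After op 4 (right): buf='ZCC' cursor=2
After op 5 (backspace): buf='ZC' cursor=1
After op 6 (insert('X')): buf='ZXC' cursor=2
After op 7 (backspace): buf='ZC' cursor=1
After op 8 (right): buf='ZC' cursor=2
After op 9 (left): buf='ZC' cursor=1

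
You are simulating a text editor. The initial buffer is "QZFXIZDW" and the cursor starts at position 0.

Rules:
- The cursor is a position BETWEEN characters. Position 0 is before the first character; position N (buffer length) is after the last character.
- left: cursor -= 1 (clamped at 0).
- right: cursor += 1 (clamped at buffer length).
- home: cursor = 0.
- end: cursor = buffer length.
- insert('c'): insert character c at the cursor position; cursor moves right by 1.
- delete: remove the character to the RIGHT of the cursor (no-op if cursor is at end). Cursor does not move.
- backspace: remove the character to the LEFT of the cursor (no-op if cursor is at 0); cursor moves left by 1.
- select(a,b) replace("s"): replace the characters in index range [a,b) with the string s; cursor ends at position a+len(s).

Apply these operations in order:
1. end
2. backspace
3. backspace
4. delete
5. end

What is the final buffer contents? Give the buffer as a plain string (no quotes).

Answer: QZFXIZ

Derivation:
After op 1 (end): buf='QZFXIZDW' cursor=8
After op 2 (backspace): buf='QZFXIZD' cursor=7
After op 3 (backspace): buf='QZFXIZ' cursor=6
After op 4 (delete): buf='QZFXIZ' cursor=6
After op 5 (end): buf='QZFXIZ' cursor=6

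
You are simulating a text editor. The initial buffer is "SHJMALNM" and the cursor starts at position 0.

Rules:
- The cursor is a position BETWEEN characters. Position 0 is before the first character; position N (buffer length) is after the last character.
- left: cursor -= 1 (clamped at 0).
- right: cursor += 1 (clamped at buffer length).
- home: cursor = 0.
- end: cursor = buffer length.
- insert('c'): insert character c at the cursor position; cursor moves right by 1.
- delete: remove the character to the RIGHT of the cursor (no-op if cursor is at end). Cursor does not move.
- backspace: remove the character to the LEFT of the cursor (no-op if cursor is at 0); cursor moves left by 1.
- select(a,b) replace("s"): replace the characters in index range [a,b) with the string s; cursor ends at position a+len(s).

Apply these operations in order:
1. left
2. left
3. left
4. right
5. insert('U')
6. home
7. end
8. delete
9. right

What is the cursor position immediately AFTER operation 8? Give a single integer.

After op 1 (left): buf='SHJMALNM' cursor=0
After op 2 (left): buf='SHJMALNM' cursor=0
After op 3 (left): buf='SHJMALNM' cursor=0
After op 4 (right): buf='SHJMALNM' cursor=1
After op 5 (insert('U')): buf='SUHJMALNM' cursor=2
After op 6 (home): buf='SUHJMALNM' cursor=0
After op 7 (end): buf='SUHJMALNM' cursor=9
After op 8 (delete): buf='SUHJMALNM' cursor=9

Answer: 9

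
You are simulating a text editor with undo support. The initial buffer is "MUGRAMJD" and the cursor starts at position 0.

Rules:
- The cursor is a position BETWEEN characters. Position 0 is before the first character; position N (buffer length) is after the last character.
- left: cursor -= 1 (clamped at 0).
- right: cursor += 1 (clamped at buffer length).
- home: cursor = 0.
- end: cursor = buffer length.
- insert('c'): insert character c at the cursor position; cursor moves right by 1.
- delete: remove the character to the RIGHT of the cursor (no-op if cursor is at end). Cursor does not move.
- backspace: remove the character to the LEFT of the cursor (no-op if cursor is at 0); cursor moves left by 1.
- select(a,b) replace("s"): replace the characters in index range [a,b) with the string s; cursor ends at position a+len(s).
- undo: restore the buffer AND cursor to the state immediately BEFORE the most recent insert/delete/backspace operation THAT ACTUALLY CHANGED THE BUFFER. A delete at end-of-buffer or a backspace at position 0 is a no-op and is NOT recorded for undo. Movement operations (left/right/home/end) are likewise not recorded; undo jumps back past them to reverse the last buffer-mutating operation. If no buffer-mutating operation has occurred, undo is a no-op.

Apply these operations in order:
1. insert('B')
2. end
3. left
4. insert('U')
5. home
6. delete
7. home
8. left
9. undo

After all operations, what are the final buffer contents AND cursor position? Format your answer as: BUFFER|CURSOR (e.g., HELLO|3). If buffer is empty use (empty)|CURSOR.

After op 1 (insert('B')): buf='BMUGRAMJD' cursor=1
After op 2 (end): buf='BMUGRAMJD' cursor=9
After op 3 (left): buf='BMUGRAMJD' cursor=8
After op 4 (insert('U')): buf='BMUGRAMJUD' cursor=9
After op 5 (home): buf='BMUGRAMJUD' cursor=0
After op 6 (delete): buf='MUGRAMJUD' cursor=0
After op 7 (home): buf='MUGRAMJUD' cursor=0
After op 8 (left): buf='MUGRAMJUD' cursor=0
After op 9 (undo): buf='BMUGRAMJUD' cursor=0

Answer: BMUGRAMJUD|0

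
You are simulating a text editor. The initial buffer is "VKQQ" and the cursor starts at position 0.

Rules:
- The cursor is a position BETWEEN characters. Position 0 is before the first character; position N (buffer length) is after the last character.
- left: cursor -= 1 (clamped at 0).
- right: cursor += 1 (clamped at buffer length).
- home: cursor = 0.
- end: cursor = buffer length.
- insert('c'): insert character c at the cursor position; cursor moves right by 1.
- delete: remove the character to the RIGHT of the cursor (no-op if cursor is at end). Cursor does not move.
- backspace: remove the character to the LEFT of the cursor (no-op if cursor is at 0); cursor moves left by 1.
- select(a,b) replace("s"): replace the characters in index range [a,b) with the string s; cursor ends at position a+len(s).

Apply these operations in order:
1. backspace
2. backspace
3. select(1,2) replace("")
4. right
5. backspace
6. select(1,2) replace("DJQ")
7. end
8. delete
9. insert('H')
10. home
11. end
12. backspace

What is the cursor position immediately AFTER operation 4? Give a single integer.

After op 1 (backspace): buf='VKQQ' cursor=0
After op 2 (backspace): buf='VKQQ' cursor=0
After op 3 (select(1,2) replace("")): buf='VQQ' cursor=1
After op 4 (right): buf='VQQ' cursor=2

Answer: 2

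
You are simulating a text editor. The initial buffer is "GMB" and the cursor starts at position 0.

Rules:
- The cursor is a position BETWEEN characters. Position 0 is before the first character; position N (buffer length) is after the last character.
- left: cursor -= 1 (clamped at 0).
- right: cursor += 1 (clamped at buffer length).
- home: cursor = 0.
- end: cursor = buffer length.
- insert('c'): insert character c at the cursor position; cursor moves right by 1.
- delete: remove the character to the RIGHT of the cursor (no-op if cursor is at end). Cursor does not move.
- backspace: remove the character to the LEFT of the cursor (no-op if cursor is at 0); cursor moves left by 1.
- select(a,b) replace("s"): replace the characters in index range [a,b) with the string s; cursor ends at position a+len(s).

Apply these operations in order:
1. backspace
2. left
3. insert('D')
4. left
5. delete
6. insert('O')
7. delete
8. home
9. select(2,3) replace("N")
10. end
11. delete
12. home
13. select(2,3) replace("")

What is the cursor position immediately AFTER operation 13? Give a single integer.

Answer: 2

Derivation:
After op 1 (backspace): buf='GMB' cursor=0
After op 2 (left): buf='GMB' cursor=0
After op 3 (insert('D')): buf='DGMB' cursor=1
After op 4 (left): buf='DGMB' cursor=0
After op 5 (delete): buf='GMB' cursor=0
After op 6 (insert('O')): buf='OGMB' cursor=1
After op 7 (delete): buf='OMB' cursor=1
After op 8 (home): buf='OMB' cursor=0
After op 9 (select(2,3) replace("N")): buf='OMN' cursor=3
After op 10 (end): buf='OMN' cursor=3
After op 11 (delete): buf='OMN' cursor=3
After op 12 (home): buf='OMN' cursor=0
After op 13 (select(2,3) replace("")): buf='OM' cursor=2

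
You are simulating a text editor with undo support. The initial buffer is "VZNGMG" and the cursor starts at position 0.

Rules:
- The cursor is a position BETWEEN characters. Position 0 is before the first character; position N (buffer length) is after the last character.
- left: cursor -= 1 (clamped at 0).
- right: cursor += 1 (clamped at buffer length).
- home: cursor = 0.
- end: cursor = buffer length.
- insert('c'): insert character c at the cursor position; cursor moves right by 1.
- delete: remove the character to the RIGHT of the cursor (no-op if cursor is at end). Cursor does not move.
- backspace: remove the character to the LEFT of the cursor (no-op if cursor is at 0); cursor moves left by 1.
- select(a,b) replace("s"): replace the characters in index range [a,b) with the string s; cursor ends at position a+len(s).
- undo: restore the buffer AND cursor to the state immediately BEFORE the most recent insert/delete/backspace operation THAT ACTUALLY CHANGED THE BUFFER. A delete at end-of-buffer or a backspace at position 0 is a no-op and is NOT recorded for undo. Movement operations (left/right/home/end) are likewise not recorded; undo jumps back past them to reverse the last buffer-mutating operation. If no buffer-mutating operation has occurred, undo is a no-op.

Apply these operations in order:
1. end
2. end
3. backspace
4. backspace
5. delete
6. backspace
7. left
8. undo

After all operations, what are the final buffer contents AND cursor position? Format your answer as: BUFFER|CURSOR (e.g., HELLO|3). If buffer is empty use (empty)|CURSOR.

After op 1 (end): buf='VZNGMG' cursor=6
After op 2 (end): buf='VZNGMG' cursor=6
After op 3 (backspace): buf='VZNGM' cursor=5
After op 4 (backspace): buf='VZNG' cursor=4
After op 5 (delete): buf='VZNG' cursor=4
After op 6 (backspace): buf='VZN' cursor=3
After op 7 (left): buf='VZN' cursor=2
After op 8 (undo): buf='VZNG' cursor=4

Answer: VZNG|4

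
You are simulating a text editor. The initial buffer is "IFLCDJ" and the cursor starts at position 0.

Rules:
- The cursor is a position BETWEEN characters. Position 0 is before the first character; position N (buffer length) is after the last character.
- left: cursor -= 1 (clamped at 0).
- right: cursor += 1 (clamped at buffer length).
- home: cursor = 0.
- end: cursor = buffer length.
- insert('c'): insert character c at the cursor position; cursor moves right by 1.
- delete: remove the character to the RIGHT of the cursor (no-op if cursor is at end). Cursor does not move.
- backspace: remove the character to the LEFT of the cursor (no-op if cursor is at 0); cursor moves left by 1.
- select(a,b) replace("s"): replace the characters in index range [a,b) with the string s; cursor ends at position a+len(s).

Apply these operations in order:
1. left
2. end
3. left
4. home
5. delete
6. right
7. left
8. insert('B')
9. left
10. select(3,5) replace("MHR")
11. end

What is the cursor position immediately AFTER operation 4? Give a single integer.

Answer: 0

Derivation:
After op 1 (left): buf='IFLCDJ' cursor=0
After op 2 (end): buf='IFLCDJ' cursor=6
After op 3 (left): buf='IFLCDJ' cursor=5
After op 4 (home): buf='IFLCDJ' cursor=0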